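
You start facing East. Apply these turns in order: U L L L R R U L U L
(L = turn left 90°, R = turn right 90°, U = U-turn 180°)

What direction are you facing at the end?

Start: East
  U (U-turn (180°)) -> West
  L (left (90° counter-clockwise)) -> South
  L (left (90° counter-clockwise)) -> East
  L (left (90° counter-clockwise)) -> North
  R (right (90° clockwise)) -> East
  R (right (90° clockwise)) -> South
  U (U-turn (180°)) -> North
  L (left (90° counter-clockwise)) -> West
  U (U-turn (180°)) -> East
  L (left (90° counter-clockwise)) -> North
Final: North

Answer: Final heading: North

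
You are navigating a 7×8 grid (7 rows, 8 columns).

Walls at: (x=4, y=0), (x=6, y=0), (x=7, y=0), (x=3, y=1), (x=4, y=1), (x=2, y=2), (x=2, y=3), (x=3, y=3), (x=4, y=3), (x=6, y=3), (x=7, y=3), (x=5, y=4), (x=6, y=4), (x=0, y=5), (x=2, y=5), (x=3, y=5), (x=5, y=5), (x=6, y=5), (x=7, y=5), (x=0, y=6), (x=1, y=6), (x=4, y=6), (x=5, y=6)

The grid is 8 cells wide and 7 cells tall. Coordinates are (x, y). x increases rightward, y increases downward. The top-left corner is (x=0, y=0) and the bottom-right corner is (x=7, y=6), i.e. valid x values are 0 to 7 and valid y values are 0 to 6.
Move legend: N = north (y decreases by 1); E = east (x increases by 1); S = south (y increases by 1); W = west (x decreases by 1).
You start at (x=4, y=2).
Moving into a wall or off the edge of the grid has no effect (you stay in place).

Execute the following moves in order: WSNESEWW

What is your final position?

Start: (x=4, y=2)
  W (west): (x=4, y=2) -> (x=3, y=2)
  S (south): blocked, stay at (x=3, y=2)
  N (north): blocked, stay at (x=3, y=2)
  E (east): (x=3, y=2) -> (x=4, y=2)
  S (south): blocked, stay at (x=4, y=2)
  E (east): (x=4, y=2) -> (x=5, y=2)
  W (west): (x=5, y=2) -> (x=4, y=2)
  W (west): (x=4, y=2) -> (x=3, y=2)
Final: (x=3, y=2)

Answer: Final position: (x=3, y=2)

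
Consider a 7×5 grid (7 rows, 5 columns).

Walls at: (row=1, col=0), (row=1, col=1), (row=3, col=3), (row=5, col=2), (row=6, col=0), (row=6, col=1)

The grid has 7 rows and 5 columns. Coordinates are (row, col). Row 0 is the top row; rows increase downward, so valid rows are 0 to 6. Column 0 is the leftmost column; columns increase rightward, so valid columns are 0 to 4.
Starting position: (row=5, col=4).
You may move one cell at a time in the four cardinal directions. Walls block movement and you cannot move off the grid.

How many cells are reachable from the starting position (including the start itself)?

Answer: Reachable cells: 29

Derivation:
BFS flood-fill from (row=5, col=4):
  Distance 0: (row=5, col=4)
  Distance 1: (row=4, col=4), (row=5, col=3), (row=6, col=4)
  Distance 2: (row=3, col=4), (row=4, col=3), (row=6, col=3)
  Distance 3: (row=2, col=4), (row=4, col=2), (row=6, col=2)
  Distance 4: (row=1, col=4), (row=2, col=3), (row=3, col=2), (row=4, col=1)
  Distance 5: (row=0, col=4), (row=1, col=3), (row=2, col=2), (row=3, col=1), (row=4, col=0), (row=5, col=1)
  Distance 6: (row=0, col=3), (row=1, col=2), (row=2, col=1), (row=3, col=0), (row=5, col=0)
  Distance 7: (row=0, col=2), (row=2, col=0)
  Distance 8: (row=0, col=1)
  Distance 9: (row=0, col=0)
Total reachable: 29 (grid has 29 open cells total)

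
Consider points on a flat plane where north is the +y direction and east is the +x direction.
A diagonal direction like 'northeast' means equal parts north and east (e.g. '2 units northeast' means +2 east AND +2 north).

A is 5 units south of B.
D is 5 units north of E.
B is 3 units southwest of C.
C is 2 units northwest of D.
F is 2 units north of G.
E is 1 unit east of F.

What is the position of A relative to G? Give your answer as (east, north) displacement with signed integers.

Answer: A is at (east=-4, north=1) relative to G.

Derivation:
Place G at the origin (east=0, north=0).
  F is 2 units north of G: delta (east=+0, north=+2); F at (east=0, north=2).
  E is 1 unit east of F: delta (east=+1, north=+0); E at (east=1, north=2).
  D is 5 units north of E: delta (east=+0, north=+5); D at (east=1, north=7).
  C is 2 units northwest of D: delta (east=-2, north=+2); C at (east=-1, north=9).
  B is 3 units southwest of C: delta (east=-3, north=-3); B at (east=-4, north=6).
  A is 5 units south of B: delta (east=+0, north=-5); A at (east=-4, north=1).
Therefore A relative to G: (east=-4, north=1).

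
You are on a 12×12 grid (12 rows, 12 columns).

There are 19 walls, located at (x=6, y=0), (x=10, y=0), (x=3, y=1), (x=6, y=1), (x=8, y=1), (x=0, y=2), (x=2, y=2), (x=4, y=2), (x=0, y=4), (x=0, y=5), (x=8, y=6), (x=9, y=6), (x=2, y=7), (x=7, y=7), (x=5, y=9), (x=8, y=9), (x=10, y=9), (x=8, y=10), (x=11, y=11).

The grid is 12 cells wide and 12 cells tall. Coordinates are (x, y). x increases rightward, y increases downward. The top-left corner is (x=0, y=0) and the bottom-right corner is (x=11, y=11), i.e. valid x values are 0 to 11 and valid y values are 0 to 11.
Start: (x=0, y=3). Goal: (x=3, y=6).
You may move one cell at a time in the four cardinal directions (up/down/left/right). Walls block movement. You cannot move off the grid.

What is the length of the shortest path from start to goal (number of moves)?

BFS from (x=0, y=3) until reaching (x=3, y=6):
  Distance 0: (x=0, y=3)
  Distance 1: (x=1, y=3)
  Distance 2: (x=1, y=2), (x=2, y=3), (x=1, y=4)
  Distance 3: (x=1, y=1), (x=3, y=3), (x=2, y=4), (x=1, y=5)
  Distance 4: (x=1, y=0), (x=0, y=1), (x=2, y=1), (x=3, y=2), (x=4, y=3), (x=3, y=4), (x=2, y=5), (x=1, y=6)
  Distance 5: (x=0, y=0), (x=2, y=0), (x=5, y=3), (x=4, y=4), (x=3, y=5), (x=0, y=6), (x=2, y=6), (x=1, y=7)
  Distance 6: (x=3, y=0), (x=5, y=2), (x=6, y=3), (x=5, y=4), (x=4, y=5), (x=3, y=6), (x=0, y=7), (x=1, y=8)  <- goal reached here
One shortest path (6 moves): (x=0, y=3) -> (x=1, y=3) -> (x=2, y=3) -> (x=3, y=3) -> (x=3, y=4) -> (x=3, y=5) -> (x=3, y=6)

Answer: Shortest path length: 6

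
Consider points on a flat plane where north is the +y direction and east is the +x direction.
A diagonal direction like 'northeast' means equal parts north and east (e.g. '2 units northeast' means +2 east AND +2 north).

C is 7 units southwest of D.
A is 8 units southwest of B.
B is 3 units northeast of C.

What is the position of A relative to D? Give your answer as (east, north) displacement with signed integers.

Place D at the origin (east=0, north=0).
  C is 7 units southwest of D: delta (east=-7, north=-7); C at (east=-7, north=-7).
  B is 3 units northeast of C: delta (east=+3, north=+3); B at (east=-4, north=-4).
  A is 8 units southwest of B: delta (east=-8, north=-8); A at (east=-12, north=-12).
Therefore A relative to D: (east=-12, north=-12).

Answer: A is at (east=-12, north=-12) relative to D.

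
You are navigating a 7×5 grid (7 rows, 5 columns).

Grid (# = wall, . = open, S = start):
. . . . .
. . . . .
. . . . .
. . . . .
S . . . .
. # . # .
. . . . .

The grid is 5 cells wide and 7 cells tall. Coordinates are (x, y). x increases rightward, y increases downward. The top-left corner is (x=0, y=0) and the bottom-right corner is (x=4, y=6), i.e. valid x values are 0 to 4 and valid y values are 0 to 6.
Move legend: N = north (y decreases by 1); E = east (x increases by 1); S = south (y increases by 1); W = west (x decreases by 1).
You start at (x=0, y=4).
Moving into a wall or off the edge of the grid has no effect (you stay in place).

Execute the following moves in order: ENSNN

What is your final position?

Start: (x=0, y=4)
  E (east): (x=0, y=4) -> (x=1, y=4)
  N (north): (x=1, y=4) -> (x=1, y=3)
  S (south): (x=1, y=3) -> (x=1, y=4)
  N (north): (x=1, y=4) -> (x=1, y=3)
  N (north): (x=1, y=3) -> (x=1, y=2)
Final: (x=1, y=2)

Answer: Final position: (x=1, y=2)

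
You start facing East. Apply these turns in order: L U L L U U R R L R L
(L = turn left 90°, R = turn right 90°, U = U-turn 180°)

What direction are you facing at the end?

Start: East
  L (left (90° counter-clockwise)) -> North
  U (U-turn (180°)) -> South
  L (left (90° counter-clockwise)) -> East
  L (left (90° counter-clockwise)) -> North
  U (U-turn (180°)) -> South
  U (U-turn (180°)) -> North
  R (right (90° clockwise)) -> East
  R (right (90° clockwise)) -> South
  L (left (90° counter-clockwise)) -> East
  R (right (90° clockwise)) -> South
  L (left (90° counter-clockwise)) -> East
Final: East

Answer: Final heading: East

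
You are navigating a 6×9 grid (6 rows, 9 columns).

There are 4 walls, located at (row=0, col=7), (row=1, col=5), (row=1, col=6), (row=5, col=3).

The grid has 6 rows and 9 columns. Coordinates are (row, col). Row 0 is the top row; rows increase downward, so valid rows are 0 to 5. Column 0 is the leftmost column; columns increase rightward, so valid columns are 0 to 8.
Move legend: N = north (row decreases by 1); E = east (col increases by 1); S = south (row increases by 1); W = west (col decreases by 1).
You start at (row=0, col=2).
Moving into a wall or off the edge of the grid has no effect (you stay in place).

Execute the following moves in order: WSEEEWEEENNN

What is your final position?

Start: (row=0, col=2)
  W (west): (row=0, col=2) -> (row=0, col=1)
  S (south): (row=0, col=1) -> (row=1, col=1)
  E (east): (row=1, col=1) -> (row=1, col=2)
  E (east): (row=1, col=2) -> (row=1, col=3)
  E (east): (row=1, col=3) -> (row=1, col=4)
  W (west): (row=1, col=4) -> (row=1, col=3)
  E (east): (row=1, col=3) -> (row=1, col=4)
  E (east): blocked, stay at (row=1, col=4)
  E (east): blocked, stay at (row=1, col=4)
  N (north): (row=1, col=4) -> (row=0, col=4)
  N (north): blocked, stay at (row=0, col=4)
  N (north): blocked, stay at (row=0, col=4)
Final: (row=0, col=4)

Answer: Final position: (row=0, col=4)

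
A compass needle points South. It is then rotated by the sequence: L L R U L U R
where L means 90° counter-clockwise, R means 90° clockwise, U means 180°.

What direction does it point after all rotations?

Start: South
  L (left (90° counter-clockwise)) -> East
  L (left (90° counter-clockwise)) -> North
  R (right (90° clockwise)) -> East
  U (U-turn (180°)) -> West
  L (left (90° counter-clockwise)) -> South
  U (U-turn (180°)) -> North
  R (right (90° clockwise)) -> East
Final: East

Answer: Final heading: East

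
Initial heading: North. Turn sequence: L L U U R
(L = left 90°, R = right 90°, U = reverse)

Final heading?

Answer: Final heading: West

Derivation:
Start: North
  L (left (90° counter-clockwise)) -> West
  L (left (90° counter-clockwise)) -> South
  U (U-turn (180°)) -> North
  U (U-turn (180°)) -> South
  R (right (90° clockwise)) -> West
Final: West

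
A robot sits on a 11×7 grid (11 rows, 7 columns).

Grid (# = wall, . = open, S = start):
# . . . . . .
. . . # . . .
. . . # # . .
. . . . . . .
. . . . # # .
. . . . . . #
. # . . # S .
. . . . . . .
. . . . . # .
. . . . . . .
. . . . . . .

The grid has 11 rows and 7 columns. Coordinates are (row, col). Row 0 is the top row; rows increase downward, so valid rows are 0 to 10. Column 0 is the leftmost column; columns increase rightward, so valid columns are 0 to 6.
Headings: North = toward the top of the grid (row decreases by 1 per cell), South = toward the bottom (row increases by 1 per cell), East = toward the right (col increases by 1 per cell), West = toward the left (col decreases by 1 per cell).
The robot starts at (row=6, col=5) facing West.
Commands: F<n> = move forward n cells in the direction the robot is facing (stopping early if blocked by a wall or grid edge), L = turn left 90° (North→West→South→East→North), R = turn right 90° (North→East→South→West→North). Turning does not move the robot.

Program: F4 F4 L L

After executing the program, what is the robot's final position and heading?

Start: (row=6, col=5), facing West
  F4: move forward 0/4 (blocked), now at (row=6, col=5)
  F4: move forward 0/4 (blocked), now at (row=6, col=5)
  L: turn left, now facing South
  L: turn left, now facing East
Final: (row=6, col=5), facing East

Answer: Final position: (row=6, col=5), facing East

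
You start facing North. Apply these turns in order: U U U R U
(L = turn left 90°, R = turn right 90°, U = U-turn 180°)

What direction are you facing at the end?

Answer: Final heading: East

Derivation:
Start: North
  U (U-turn (180°)) -> South
  U (U-turn (180°)) -> North
  U (U-turn (180°)) -> South
  R (right (90° clockwise)) -> West
  U (U-turn (180°)) -> East
Final: East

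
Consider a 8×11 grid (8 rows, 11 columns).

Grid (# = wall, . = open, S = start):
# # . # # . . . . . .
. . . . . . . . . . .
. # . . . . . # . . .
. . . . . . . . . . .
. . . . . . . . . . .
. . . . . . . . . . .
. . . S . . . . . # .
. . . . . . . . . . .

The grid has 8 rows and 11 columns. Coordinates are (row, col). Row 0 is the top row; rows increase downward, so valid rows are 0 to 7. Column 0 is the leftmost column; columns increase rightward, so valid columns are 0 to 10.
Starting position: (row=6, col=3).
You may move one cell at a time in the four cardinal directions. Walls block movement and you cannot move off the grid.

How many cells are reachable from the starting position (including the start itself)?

BFS flood-fill from (row=6, col=3):
  Distance 0: (row=6, col=3)
  Distance 1: (row=5, col=3), (row=6, col=2), (row=6, col=4), (row=7, col=3)
  Distance 2: (row=4, col=3), (row=5, col=2), (row=5, col=4), (row=6, col=1), (row=6, col=5), (row=7, col=2), (row=7, col=4)
  Distance 3: (row=3, col=3), (row=4, col=2), (row=4, col=4), (row=5, col=1), (row=5, col=5), (row=6, col=0), (row=6, col=6), (row=7, col=1), (row=7, col=5)
  Distance 4: (row=2, col=3), (row=3, col=2), (row=3, col=4), (row=4, col=1), (row=4, col=5), (row=5, col=0), (row=5, col=6), (row=6, col=7), (row=7, col=0), (row=7, col=6)
  Distance 5: (row=1, col=3), (row=2, col=2), (row=2, col=4), (row=3, col=1), (row=3, col=5), (row=4, col=0), (row=4, col=6), (row=5, col=7), (row=6, col=8), (row=7, col=7)
  Distance 6: (row=1, col=2), (row=1, col=4), (row=2, col=5), (row=3, col=0), (row=3, col=6), (row=4, col=7), (row=5, col=8), (row=7, col=8)
  Distance 7: (row=0, col=2), (row=1, col=1), (row=1, col=5), (row=2, col=0), (row=2, col=6), (row=3, col=7), (row=4, col=8), (row=5, col=9), (row=7, col=9)
  Distance 8: (row=0, col=5), (row=1, col=0), (row=1, col=6), (row=3, col=8), (row=4, col=9), (row=5, col=10), (row=7, col=10)
  Distance 9: (row=0, col=6), (row=1, col=7), (row=2, col=8), (row=3, col=9), (row=4, col=10), (row=6, col=10)
  Distance 10: (row=0, col=7), (row=1, col=8), (row=2, col=9), (row=3, col=10)
  Distance 11: (row=0, col=8), (row=1, col=9), (row=2, col=10)
  Distance 12: (row=0, col=9), (row=1, col=10)
  Distance 13: (row=0, col=10)
Total reachable: 81 (grid has 81 open cells total)

Answer: Reachable cells: 81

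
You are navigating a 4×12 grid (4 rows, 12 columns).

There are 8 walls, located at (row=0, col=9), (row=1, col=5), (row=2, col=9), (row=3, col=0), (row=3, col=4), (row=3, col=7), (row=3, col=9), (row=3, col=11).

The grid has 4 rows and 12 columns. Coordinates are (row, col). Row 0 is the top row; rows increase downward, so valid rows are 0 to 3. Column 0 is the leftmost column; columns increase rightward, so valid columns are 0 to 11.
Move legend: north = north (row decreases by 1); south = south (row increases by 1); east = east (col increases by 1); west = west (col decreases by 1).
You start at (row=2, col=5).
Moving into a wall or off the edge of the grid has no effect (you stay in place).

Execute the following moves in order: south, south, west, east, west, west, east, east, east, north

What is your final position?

Start: (row=2, col=5)
  south (south): (row=2, col=5) -> (row=3, col=5)
  south (south): blocked, stay at (row=3, col=5)
  west (west): blocked, stay at (row=3, col=5)
  east (east): (row=3, col=5) -> (row=3, col=6)
  west (west): (row=3, col=6) -> (row=3, col=5)
  west (west): blocked, stay at (row=3, col=5)
  east (east): (row=3, col=5) -> (row=3, col=6)
  east (east): blocked, stay at (row=3, col=6)
  east (east): blocked, stay at (row=3, col=6)
  north (north): (row=3, col=6) -> (row=2, col=6)
Final: (row=2, col=6)

Answer: Final position: (row=2, col=6)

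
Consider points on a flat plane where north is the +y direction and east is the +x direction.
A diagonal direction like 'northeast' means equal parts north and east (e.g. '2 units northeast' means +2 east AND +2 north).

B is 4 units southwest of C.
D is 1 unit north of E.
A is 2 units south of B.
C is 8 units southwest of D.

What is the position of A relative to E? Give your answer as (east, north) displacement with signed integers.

Place E at the origin (east=0, north=0).
  D is 1 unit north of E: delta (east=+0, north=+1); D at (east=0, north=1).
  C is 8 units southwest of D: delta (east=-8, north=-8); C at (east=-8, north=-7).
  B is 4 units southwest of C: delta (east=-4, north=-4); B at (east=-12, north=-11).
  A is 2 units south of B: delta (east=+0, north=-2); A at (east=-12, north=-13).
Therefore A relative to E: (east=-12, north=-13).

Answer: A is at (east=-12, north=-13) relative to E.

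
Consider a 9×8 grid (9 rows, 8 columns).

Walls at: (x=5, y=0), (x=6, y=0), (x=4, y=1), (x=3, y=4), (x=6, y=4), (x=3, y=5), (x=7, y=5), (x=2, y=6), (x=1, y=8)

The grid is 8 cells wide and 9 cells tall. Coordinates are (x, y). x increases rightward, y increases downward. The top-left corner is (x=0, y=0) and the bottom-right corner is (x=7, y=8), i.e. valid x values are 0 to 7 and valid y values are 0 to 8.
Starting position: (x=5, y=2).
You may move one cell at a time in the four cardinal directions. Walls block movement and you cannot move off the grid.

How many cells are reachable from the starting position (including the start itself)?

BFS flood-fill from (x=5, y=2):
  Distance 0: (x=5, y=2)
  Distance 1: (x=5, y=1), (x=4, y=2), (x=6, y=2), (x=5, y=3)
  Distance 2: (x=6, y=1), (x=3, y=2), (x=7, y=2), (x=4, y=3), (x=6, y=3), (x=5, y=4)
  Distance 3: (x=3, y=1), (x=7, y=1), (x=2, y=2), (x=3, y=3), (x=7, y=3), (x=4, y=4), (x=5, y=5)
  Distance 4: (x=3, y=0), (x=7, y=0), (x=2, y=1), (x=1, y=2), (x=2, y=3), (x=7, y=4), (x=4, y=5), (x=6, y=5), (x=5, y=6)
  Distance 5: (x=2, y=0), (x=4, y=0), (x=1, y=1), (x=0, y=2), (x=1, y=3), (x=2, y=4), (x=4, y=6), (x=6, y=6), (x=5, y=7)
  Distance 6: (x=1, y=0), (x=0, y=1), (x=0, y=3), (x=1, y=4), (x=2, y=5), (x=3, y=6), (x=7, y=6), (x=4, y=7), (x=6, y=7), (x=5, y=8)
  Distance 7: (x=0, y=0), (x=0, y=4), (x=1, y=5), (x=3, y=7), (x=7, y=7), (x=4, y=8), (x=6, y=8)
  Distance 8: (x=0, y=5), (x=1, y=6), (x=2, y=7), (x=3, y=8), (x=7, y=8)
  Distance 9: (x=0, y=6), (x=1, y=7), (x=2, y=8)
  Distance 10: (x=0, y=7)
  Distance 11: (x=0, y=8)
Total reachable: 63 (grid has 63 open cells total)

Answer: Reachable cells: 63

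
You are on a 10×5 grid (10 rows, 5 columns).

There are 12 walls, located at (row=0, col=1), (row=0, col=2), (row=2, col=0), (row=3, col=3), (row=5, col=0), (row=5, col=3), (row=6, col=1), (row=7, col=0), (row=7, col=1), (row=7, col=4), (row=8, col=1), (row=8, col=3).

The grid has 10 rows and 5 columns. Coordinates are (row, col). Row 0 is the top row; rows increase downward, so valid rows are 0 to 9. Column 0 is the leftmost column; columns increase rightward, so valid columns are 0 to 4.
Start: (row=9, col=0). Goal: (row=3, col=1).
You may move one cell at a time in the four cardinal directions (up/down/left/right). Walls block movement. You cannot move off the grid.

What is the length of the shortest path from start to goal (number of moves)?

Answer: Shortest path length: 9

Derivation:
BFS from (row=9, col=0) until reaching (row=3, col=1):
  Distance 0: (row=9, col=0)
  Distance 1: (row=8, col=0), (row=9, col=1)
  Distance 2: (row=9, col=2)
  Distance 3: (row=8, col=2), (row=9, col=3)
  Distance 4: (row=7, col=2), (row=9, col=4)
  Distance 5: (row=6, col=2), (row=7, col=3), (row=8, col=4)
  Distance 6: (row=5, col=2), (row=6, col=3)
  Distance 7: (row=4, col=2), (row=5, col=1), (row=6, col=4)
  Distance 8: (row=3, col=2), (row=4, col=1), (row=4, col=3), (row=5, col=4)
  Distance 9: (row=2, col=2), (row=3, col=1), (row=4, col=0), (row=4, col=4)  <- goal reached here
One shortest path (9 moves): (row=9, col=0) -> (row=9, col=1) -> (row=9, col=2) -> (row=8, col=2) -> (row=7, col=2) -> (row=6, col=2) -> (row=5, col=2) -> (row=5, col=1) -> (row=4, col=1) -> (row=3, col=1)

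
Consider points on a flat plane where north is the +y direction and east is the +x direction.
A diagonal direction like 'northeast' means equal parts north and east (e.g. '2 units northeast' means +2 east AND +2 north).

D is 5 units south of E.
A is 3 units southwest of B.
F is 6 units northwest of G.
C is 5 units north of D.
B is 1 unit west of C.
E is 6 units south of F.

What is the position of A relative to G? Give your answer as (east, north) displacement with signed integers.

Place G at the origin (east=0, north=0).
  F is 6 units northwest of G: delta (east=-6, north=+6); F at (east=-6, north=6).
  E is 6 units south of F: delta (east=+0, north=-6); E at (east=-6, north=0).
  D is 5 units south of E: delta (east=+0, north=-5); D at (east=-6, north=-5).
  C is 5 units north of D: delta (east=+0, north=+5); C at (east=-6, north=0).
  B is 1 unit west of C: delta (east=-1, north=+0); B at (east=-7, north=0).
  A is 3 units southwest of B: delta (east=-3, north=-3); A at (east=-10, north=-3).
Therefore A relative to G: (east=-10, north=-3).

Answer: A is at (east=-10, north=-3) relative to G.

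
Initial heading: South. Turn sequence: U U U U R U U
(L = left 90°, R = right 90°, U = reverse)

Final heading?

Start: South
  U (U-turn (180°)) -> North
  U (U-turn (180°)) -> South
  U (U-turn (180°)) -> North
  U (U-turn (180°)) -> South
  R (right (90° clockwise)) -> West
  U (U-turn (180°)) -> East
  U (U-turn (180°)) -> West
Final: West

Answer: Final heading: West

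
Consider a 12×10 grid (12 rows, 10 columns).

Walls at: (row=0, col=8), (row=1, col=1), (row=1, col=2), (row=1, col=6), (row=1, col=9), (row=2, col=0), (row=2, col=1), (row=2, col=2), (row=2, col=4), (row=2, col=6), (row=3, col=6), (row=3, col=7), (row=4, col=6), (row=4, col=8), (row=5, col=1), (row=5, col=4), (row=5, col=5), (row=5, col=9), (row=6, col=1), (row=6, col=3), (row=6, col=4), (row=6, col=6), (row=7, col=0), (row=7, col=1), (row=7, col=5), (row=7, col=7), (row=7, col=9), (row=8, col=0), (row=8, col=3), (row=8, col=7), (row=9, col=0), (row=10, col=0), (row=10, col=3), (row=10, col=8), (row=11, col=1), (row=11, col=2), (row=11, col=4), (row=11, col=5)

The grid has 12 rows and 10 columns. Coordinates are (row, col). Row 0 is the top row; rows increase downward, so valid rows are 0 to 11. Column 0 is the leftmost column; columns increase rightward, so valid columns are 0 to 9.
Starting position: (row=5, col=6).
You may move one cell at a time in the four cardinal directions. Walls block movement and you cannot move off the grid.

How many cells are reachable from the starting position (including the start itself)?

BFS flood-fill from (row=5, col=6):
  Distance 0: (row=5, col=6)
  Distance 1: (row=5, col=7)
  Distance 2: (row=4, col=7), (row=5, col=8), (row=6, col=7)
  Distance 3: (row=6, col=8)
  Distance 4: (row=6, col=9), (row=7, col=8)
  Distance 5: (row=8, col=8)
  Distance 6: (row=8, col=9), (row=9, col=8)
  Distance 7: (row=9, col=7), (row=9, col=9)
  Distance 8: (row=9, col=6), (row=10, col=7), (row=10, col=9)
  Distance 9: (row=8, col=6), (row=9, col=5), (row=10, col=6), (row=11, col=7), (row=11, col=9)
  Distance 10: (row=7, col=6), (row=8, col=5), (row=9, col=4), (row=10, col=5), (row=11, col=6), (row=11, col=8)
  Distance 11: (row=8, col=4), (row=9, col=3), (row=10, col=4)
  Distance 12: (row=7, col=4), (row=9, col=2)
  Distance 13: (row=7, col=3), (row=8, col=2), (row=9, col=1), (row=10, col=2)
  Distance 14: (row=7, col=2), (row=8, col=1), (row=10, col=1)
  Distance 15: (row=6, col=2)
  Distance 16: (row=5, col=2)
  Distance 17: (row=4, col=2), (row=5, col=3)
  Distance 18: (row=3, col=2), (row=4, col=1), (row=4, col=3)
  Distance 19: (row=3, col=1), (row=3, col=3), (row=4, col=0), (row=4, col=4)
  Distance 20: (row=2, col=3), (row=3, col=0), (row=3, col=4), (row=4, col=5), (row=5, col=0)
  Distance 21: (row=1, col=3), (row=3, col=5), (row=6, col=0)
  Distance 22: (row=0, col=3), (row=1, col=4), (row=2, col=5)
  Distance 23: (row=0, col=2), (row=0, col=4), (row=1, col=5)
  Distance 24: (row=0, col=1), (row=0, col=5)
  Distance 25: (row=0, col=0), (row=0, col=6)
  Distance 26: (row=0, col=7), (row=1, col=0)
  Distance 27: (row=1, col=7)
  Distance 28: (row=1, col=8), (row=2, col=7)
  Distance 29: (row=2, col=8)
  Distance 30: (row=2, col=9), (row=3, col=8)
  Distance 31: (row=3, col=9)
  Distance 32: (row=4, col=9)
Total reachable: 78 (grid has 82 open cells total)

Answer: Reachable cells: 78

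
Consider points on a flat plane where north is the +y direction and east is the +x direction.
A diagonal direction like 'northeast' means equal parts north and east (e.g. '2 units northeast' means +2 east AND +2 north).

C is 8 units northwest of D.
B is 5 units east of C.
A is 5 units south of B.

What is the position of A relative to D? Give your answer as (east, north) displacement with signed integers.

Place D at the origin (east=0, north=0).
  C is 8 units northwest of D: delta (east=-8, north=+8); C at (east=-8, north=8).
  B is 5 units east of C: delta (east=+5, north=+0); B at (east=-3, north=8).
  A is 5 units south of B: delta (east=+0, north=-5); A at (east=-3, north=3).
Therefore A relative to D: (east=-3, north=3).

Answer: A is at (east=-3, north=3) relative to D.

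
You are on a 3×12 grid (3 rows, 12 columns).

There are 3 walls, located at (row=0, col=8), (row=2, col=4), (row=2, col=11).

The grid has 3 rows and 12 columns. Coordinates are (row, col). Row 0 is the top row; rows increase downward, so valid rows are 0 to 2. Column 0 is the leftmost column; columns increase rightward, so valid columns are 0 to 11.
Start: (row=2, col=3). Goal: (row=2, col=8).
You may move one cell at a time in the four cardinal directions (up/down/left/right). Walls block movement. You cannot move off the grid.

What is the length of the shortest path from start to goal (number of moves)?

BFS from (row=2, col=3) until reaching (row=2, col=8):
  Distance 0: (row=2, col=3)
  Distance 1: (row=1, col=3), (row=2, col=2)
  Distance 2: (row=0, col=3), (row=1, col=2), (row=1, col=4), (row=2, col=1)
  Distance 3: (row=0, col=2), (row=0, col=4), (row=1, col=1), (row=1, col=5), (row=2, col=0)
  Distance 4: (row=0, col=1), (row=0, col=5), (row=1, col=0), (row=1, col=6), (row=2, col=5)
  Distance 5: (row=0, col=0), (row=0, col=6), (row=1, col=7), (row=2, col=6)
  Distance 6: (row=0, col=7), (row=1, col=8), (row=2, col=7)
  Distance 7: (row=1, col=9), (row=2, col=8)  <- goal reached here
One shortest path (7 moves): (row=2, col=3) -> (row=1, col=3) -> (row=1, col=4) -> (row=1, col=5) -> (row=1, col=6) -> (row=1, col=7) -> (row=1, col=8) -> (row=2, col=8)

Answer: Shortest path length: 7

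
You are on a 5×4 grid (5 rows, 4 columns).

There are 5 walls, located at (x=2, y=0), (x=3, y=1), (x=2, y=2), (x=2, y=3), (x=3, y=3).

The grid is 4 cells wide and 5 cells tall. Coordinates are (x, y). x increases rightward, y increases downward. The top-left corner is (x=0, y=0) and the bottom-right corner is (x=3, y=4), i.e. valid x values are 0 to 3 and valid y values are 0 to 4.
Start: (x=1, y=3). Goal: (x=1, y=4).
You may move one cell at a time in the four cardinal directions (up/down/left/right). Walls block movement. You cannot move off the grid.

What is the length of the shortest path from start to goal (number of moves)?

BFS from (x=1, y=3) until reaching (x=1, y=4):
  Distance 0: (x=1, y=3)
  Distance 1: (x=1, y=2), (x=0, y=3), (x=1, y=4)  <- goal reached here
One shortest path (1 moves): (x=1, y=3) -> (x=1, y=4)

Answer: Shortest path length: 1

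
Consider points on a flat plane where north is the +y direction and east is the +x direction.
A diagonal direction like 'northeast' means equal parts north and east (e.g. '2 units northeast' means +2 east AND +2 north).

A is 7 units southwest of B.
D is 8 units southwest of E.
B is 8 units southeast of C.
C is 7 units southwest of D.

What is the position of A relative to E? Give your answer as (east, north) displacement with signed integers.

Answer: A is at (east=-14, north=-30) relative to E.

Derivation:
Place E at the origin (east=0, north=0).
  D is 8 units southwest of E: delta (east=-8, north=-8); D at (east=-8, north=-8).
  C is 7 units southwest of D: delta (east=-7, north=-7); C at (east=-15, north=-15).
  B is 8 units southeast of C: delta (east=+8, north=-8); B at (east=-7, north=-23).
  A is 7 units southwest of B: delta (east=-7, north=-7); A at (east=-14, north=-30).
Therefore A relative to E: (east=-14, north=-30).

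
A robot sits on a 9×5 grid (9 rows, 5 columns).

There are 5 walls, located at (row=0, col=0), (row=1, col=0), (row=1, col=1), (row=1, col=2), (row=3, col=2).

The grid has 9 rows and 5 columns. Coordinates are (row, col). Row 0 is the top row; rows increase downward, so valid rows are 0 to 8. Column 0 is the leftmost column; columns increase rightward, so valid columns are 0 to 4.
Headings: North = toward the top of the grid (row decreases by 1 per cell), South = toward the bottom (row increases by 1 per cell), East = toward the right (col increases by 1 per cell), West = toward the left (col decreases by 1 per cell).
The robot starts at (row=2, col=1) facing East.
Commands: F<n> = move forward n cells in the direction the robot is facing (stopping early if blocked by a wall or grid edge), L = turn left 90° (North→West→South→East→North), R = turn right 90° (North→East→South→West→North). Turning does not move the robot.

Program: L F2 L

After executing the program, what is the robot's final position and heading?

Answer: Final position: (row=2, col=1), facing West

Derivation:
Start: (row=2, col=1), facing East
  L: turn left, now facing North
  F2: move forward 0/2 (blocked), now at (row=2, col=1)
  L: turn left, now facing West
Final: (row=2, col=1), facing West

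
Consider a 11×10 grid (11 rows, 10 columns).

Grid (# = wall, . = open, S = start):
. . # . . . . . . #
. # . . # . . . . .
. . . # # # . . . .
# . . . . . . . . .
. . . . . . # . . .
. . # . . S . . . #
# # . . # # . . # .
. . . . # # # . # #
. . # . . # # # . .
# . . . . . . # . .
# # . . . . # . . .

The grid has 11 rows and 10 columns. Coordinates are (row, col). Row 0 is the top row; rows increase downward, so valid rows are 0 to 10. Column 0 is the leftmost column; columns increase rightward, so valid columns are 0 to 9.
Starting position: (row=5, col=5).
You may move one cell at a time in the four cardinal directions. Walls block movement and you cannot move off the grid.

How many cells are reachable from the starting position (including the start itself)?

BFS flood-fill from (row=5, col=5):
  Distance 0: (row=5, col=5)
  Distance 1: (row=4, col=5), (row=5, col=4), (row=5, col=6)
  Distance 2: (row=3, col=5), (row=4, col=4), (row=5, col=3), (row=5, col=7), (row=6, col=6)
  Distance 3: (row=3, col=4), (row=3, col=6), (row=4, col=3), (row=4, col=7), (row=5, col=8), (row=6, col=3), (row=6, col=7)
  Distance 4: (row=2, col=6), (row=3, col=3), (row=3, col=7), (row=4, col=2), (row=4, col=8), (row=6, col=2), (row=7, col=3), (row=7, col=7)
  Distance 5: (row=1, col=6), (row=2, col=7), (row=3, col=2), (row=3, col=8), (row=4, col=1), (row=4, col=9), (row=7, col=2), (row=8, col=3)
  Distance 6: (row=0, col=6), (row=1, col=5), (row=1, col=7), (row=2, col=2), (row=2, col=8), (row=3, col=1), (row=3, col=9), (row=4, col=0), (row=5, col=1), (row=7, col=1), (row=8, col=4), (row=9, col=3)
  Distance 7: (row=0, col=5), (row=0, col=7), (row=1, col=2), (row=1, col=8), (row=2, col=1), (row=2, col=9), (row=5, col=0), (row=7, col=0), (row=8, col=1), (row=9, col=2), (row=9, col=4), (row=10, col=3)
  Distance 8: (row=0, col=4), (row=0, col=8), (row=1, col=3), (row=1, col=9), (row=2, col=0), (row=8, col=0), (row=9, col=1), (row=9, col=5), (row=10, col=2), (row=10, col=4)
  Distance 9: (row=0, col=3), (row=1, col=0), (row=9, col=6), (row=10, col=5)
  Distance 10: (row=0, col=0)
  Distance 11: (row=0, col=1)
Total reachable: 72 (grid has 80 open cells total)

Answer: Reachable cells: 72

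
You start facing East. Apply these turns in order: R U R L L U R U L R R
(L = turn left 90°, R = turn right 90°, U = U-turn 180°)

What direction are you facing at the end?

Start: East
  R (right (90° clockwise)) -> South
  U (U-turn (180°)) -> North
  R (right (90° clockwise)) -> East
  L (left (90° counter-clockwise)) -> North
  L (left (90° counter-clockwise)) -> West
  U (U-turn (180°)) -> East
  R (right (90° clockwise)) -> South
  U (U-turn (180°)) -> North
  L (left (90° counter-clockwise)) -> West
  R (right (90° clockwise)) -> North
  R (right (90° clockwise)) -> East
Final: East

Answer: Final heading: East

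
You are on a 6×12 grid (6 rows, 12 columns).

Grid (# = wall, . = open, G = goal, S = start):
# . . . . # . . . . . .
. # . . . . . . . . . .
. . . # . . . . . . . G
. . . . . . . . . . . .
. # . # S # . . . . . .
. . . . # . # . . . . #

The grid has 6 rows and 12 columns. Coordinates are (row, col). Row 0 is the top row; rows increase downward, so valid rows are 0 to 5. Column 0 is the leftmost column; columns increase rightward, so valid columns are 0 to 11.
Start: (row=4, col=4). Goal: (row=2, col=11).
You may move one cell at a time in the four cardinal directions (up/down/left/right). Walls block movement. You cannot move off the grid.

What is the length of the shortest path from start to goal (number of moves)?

Answer: Shortest path length: 9

Derivation:
BFS from (row=4, col=4) until reaching (row=2, col=11):
  Distance 0: (row=4, col=4)
  Distance 1: (row=3, col=4)
  Distance 2: (row=2, col=4), (row=3, col=3), (row=3, col=5)
  Distance 3: (row=1, col=4), (row=2, col=5), (row=3, col=2), (row=3, col=6)
  Distance 4: (row=0, col=4), (row=1, col=3), (row=1, col=5), (row=2, col=2), (row=2, col=6), (row=3, col=1), (row=3, col=7), (row=4, col=2), (row=4, col=6)
  Distance 5: (row=0, col=3), (row=1, col=2), (row=1, col=6), (row=2, col=1), (row=2, col=7), (row=3, col=0), (row=3, col=8), (row=4, col=7), (row=5, col=2)
  Distance 6: (row=0, col=2), (row=0, col=6), (row=1, col=7), (row=2, col=0), (row=2, col=8), (row=3, col=9), (row=4, col=0), (row=4, col=8), (row=5, col=1), (row=5, col=3), (row=5, col=7)
  Distance 7: (row=0, col=1), (row=0, col=7), (row=1, col=0), (row=1, col=8), (row=2, col=9), (row=3, col=10), (row=4, col=9), (row=5, col=0), (row=5, col=8)
  Distance 8: (row=0, col=8), (row=1, col=9), (row=2, col=10), (row=3, col=11), (row=4, col=10), (row=5, col=9)
  Distance 9: (row=0, col=9), (row=1, col=10), (row=2, col=11), (row=4, col=11), (row=5, col=10)  <- goal reached here
One shortest path (9 moves): (row=4, col=4) -> (row=3, col=4) -> (row=3, col=5) -> (row=3, col=6) -> (row=3, col=7) -> (row=3, col=8) -> (row=3, col=9) -> (row=3, col=10) -> (row=3, col=11) -> (row=2, col=11)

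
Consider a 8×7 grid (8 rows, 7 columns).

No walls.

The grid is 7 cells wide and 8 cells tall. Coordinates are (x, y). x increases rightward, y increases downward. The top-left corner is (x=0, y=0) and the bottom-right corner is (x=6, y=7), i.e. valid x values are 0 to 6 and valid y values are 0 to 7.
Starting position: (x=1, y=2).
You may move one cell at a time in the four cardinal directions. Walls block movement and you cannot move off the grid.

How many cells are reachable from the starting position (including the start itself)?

Answer: Reachable cells: 56

Derivation:
BFS flood-fill from (x=1, y=2):
  Distance 0: (x=1, y=2)
  Distance 1: (x=1, y=1), (x=0, y=2), (x=2, y=2), (x=1, y=3)
  Distance 2: (x=1, y=0), (x=0, y=1), (x=2, y=1), (x=3, y=2), (x=0, y=3), (x=2, y=3), (x=1, y=4)
  Distance 3: (x=0, y=0), (x=2, y=0), (x=3, y=1), (x=4, y=2), (x=3, y=3), (x=0, y=4), (x=2, y=4), (x=1, y=5)
  Distance 4: (x=3, y=0), (x=4, y=1), (x=5, y=2), (x=4, y=3), (x=3, y=4), (x=0, y=5), (x=2, y=5), (x=1, y=6)
  Distance 5: (x=4, y=0), (x=5, y=1), (x=6, y=2), (x=5, y=3), (x=4, y=4), (x=3, y=5), (x=0, y=6), (x=2, y=6), (x=1, y=7)
  Distance 6: (x=5, y=0), (x=6, y=1), (x=6, y=3), (x=5, y=4), (x=4, y=5), (x=3, y=6), (x=0, y=7), (x=2, y=7)
  Distance 7: (x=6, y=0), (x=6, y=4), (x=5, y=5), (x=4, y=6), (x=3, y=7)
  Distance 8: (x=6, y=5), (x=5, y=6), (x=4, y=7)
  Distance 9: (x=6, y=6), (x=5, y=7)
  Distance 10: (x=6, y=7)
Total reachable: 56 (grid has 56 open cells total)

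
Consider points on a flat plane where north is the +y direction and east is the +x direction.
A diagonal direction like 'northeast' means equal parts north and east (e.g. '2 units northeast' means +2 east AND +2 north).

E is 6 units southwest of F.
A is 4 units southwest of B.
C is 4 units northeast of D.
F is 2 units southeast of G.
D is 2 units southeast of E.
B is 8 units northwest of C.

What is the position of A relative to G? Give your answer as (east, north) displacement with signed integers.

Answer: A is at (east=-10, north=-2) relative to G.

Derivation:
Place G at the origin (east=0, north=0).
  F is 2 units southeast of G: delta (east=+2, north=-2); F at (east=2, north=-2).
  E is 6 units southwest of F: delta (east=-6, north=-6); E at (east=-4, north=-8).
  D is 2 units southeast of E: delta (east=+2, north=-2); D at (east=-2, north=-10).
  C is 4 units northeast of D: delta (east=+4, north=+4); C at (east=2, north=-6).
  B is 8 units northwest of C: delta (east=-8, north=+8); B at (east=-6, north=2).
  A is 4 units southwest of B: delta (east=-4, north=-4); A at (east=-10, north=-2).
Therefore A relative to G: (east=-10, north=-2).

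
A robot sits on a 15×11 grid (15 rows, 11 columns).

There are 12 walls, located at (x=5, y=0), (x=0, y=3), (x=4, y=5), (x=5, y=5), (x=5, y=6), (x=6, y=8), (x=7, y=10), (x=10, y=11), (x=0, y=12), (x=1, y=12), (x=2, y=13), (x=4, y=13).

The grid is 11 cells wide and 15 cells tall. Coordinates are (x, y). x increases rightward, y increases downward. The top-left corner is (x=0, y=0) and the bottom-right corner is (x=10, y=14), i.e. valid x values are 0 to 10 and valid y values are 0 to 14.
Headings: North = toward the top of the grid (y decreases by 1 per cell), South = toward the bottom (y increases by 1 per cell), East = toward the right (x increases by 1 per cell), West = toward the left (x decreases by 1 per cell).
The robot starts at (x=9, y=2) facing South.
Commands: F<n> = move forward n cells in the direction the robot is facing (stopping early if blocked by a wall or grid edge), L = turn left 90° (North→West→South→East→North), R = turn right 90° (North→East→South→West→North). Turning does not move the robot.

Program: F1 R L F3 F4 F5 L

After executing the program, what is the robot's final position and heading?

Answer: Final position: (x=9, y=14), facing East

Derivation:
Start: (x=9, y=2), facing South
  F1: move forward 1, now at (x=9, y=3)
  R: turn right, now facing West
  L: turn left, now facing South
  F3: move forward 3, now at (x=9, y=6)
  F4: move forward 4, now at (x=9, y=10)
  F5: move forward 4/5 (blocked), now at (x=9, y=14)
  L: turn left, now facing East
Final: (x=9, y=14), facing East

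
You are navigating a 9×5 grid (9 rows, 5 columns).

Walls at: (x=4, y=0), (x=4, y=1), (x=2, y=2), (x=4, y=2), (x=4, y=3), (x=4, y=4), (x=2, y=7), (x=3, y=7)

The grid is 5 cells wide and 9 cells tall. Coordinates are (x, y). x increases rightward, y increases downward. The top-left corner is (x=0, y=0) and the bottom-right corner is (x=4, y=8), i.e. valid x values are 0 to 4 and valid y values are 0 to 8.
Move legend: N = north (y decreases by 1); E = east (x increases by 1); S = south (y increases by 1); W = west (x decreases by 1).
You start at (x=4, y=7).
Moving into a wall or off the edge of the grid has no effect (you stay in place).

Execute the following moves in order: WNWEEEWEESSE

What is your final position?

Start: (x=4, y=7)
  W (west): blocked, stay at (x=4, y=7)
  N (north): (x=4, y=7) -> (x=4, y=6)
  W (west): (x=4, y=6) -> (x=3, y=6)
  E (east): (x=3, y=6) -> (x=4, y=6)
  E (east): blocked, stay at (x=4, y=6)
  E (east): blocked, stay at (x=4, y=6)
  W (west): (x=4, y=6) -> (x=3, y=6)
  E (east): (x=3, y=6) -> (x=4, y=6)
  E (east): blocked, stay at (x=4, y=6)
  S (south): (x=4, y=6) -> (x=4, y=7)
  S (south): (x=4, y=7) -> (x=4, y=8)
  E (east): blocked, stay at (x=4, y=8)
Final: (x=4, y=8)

Answer: Final position: (x=4, y=8)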